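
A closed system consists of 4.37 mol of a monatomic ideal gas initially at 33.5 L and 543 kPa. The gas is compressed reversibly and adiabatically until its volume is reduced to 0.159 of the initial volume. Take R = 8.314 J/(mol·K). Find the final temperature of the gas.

T₁ = P₁V₁/(nR) = 543×33.5/(4.37×8.314) = 501 K.
Adiabatic: TV^(γ−1) = const ⇒ T₂ = 501×(6.29)^0.667 = 1710 K; PV^γ = const ⇒ P₂ = 11600 kPa.

1710 K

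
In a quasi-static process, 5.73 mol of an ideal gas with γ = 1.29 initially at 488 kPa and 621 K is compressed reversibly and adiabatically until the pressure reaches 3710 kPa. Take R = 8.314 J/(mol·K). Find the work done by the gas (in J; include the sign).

V₁ = nRT₁/P₁ = 5.73×8.314×621/488 = 60.6 L.
Adiabatic: T₂/T₁ = (P₂/P₁)^((γ−1)/γ) ⇒ T₂ = 621×(7.60)^0.225 = 980 K; V₂ = 12.6 L.
ΔU = nCvΔT = 5.73×28.7×(980−621) = 58900 J.
Q = 0 for an adiabatic process, so W = −ΔU = -58900 J.

-58900 J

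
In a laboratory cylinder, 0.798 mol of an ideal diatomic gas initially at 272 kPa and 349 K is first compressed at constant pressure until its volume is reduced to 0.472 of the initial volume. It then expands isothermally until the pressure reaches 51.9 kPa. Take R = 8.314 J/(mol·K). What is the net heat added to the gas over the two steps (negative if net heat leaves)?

V₁ = nRT₁/P₁ = 0.798×8.314×349/272 = 8.51 L.
Step 1 — Isobaric: P stays 272 kPa; V/T = const ⇒ T₂ = 165 K, V₂ = 4.02 L.
W = PΔV = 272×(4.02−8.51) kPa·L = -1220 J.
ΔU = nCvΔT = 0.798×20.8×(165−349) = -3060 J.
Q = ΔU + W = nCpΔT = -4280 J.
State after step 1: P = 272 kPa, V = 4.02 L, T = 165 K.
Step 2 — Isothermal: T stays 165 K; PV = const ⇒ V₂ = 21.1 L, P₂ = 51.9 kPa.
ΔU = 0 (ideal gas, T constant).
W = nRT ln(V₂/V₁) = 0.798×8.314×165×ln(5.24) = 1810 J.
Q = ΔU + W = 1810 J.
Net over both steps: W = 588 J, Q = -2470 J, ΔU = -3060 J.

-2470 J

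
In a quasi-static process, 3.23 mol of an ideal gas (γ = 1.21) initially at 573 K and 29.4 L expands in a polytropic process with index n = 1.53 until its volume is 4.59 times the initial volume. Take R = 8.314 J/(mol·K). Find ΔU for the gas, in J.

-40600 J

P₁ = nRT₁/V₁ = 3.23×8.314×573/29.4 = 523 kPa.
Polytropic n=1.53: T₂ = T₁(V₁/V₂)^(n−1) = 573×(0.218)^0.53 = 256 K; P₂ = P₁(V₁/V₂)^n = 50.8 kPa.
For an ideal gas ΔU = nCvΔT with Cv = R/(γ−1) = 39.6 J/(mol·K).
ΔU = 3.23×39.6×(256−573) = -40600 J.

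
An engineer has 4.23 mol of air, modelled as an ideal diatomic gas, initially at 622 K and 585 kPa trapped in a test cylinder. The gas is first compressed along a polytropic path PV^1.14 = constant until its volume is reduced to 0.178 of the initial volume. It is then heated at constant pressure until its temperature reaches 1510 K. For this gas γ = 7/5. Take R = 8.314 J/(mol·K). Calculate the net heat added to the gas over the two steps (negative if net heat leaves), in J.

V₁ = nRT₁/P₁ = 4.23×8.314×622/585 = 37.4 L.
Step 1 — Polytropic n=1.14: T₂ = T₁(V₁/V₂)^(n−1) = 622×(5.62)^0.14 = 792 K; P₂ = P₁(V₁/V₂)^n = 4180 kPa.
W = (P₁V₁−P₂V₂)/(n−1) = (585×37.4−4180×6.66)/0.14 = -42700 J.
ΔU = nCvΔT = 4.23×20.8×(792−622) = 14900 J.
Q = ΔU + W = -27800 J.
State after step 1: P = 4180 kPa, V = 6.66 L, T = 792 K.
Step 2 — Isobaric: P stays 4180 kPa; V/T = const ⇒ T₂ = 1510 K, V₂ = 12.7 L.
W = PΔV = 4180×(12.7−6.66) kPa·L = 25300 J.
ΔU = nCvΔT = 4.23×20.8×(1510−792) = 63100 J.
Q = ΔU + W = nCpΔT = 88400 J.
Net over both steps: W = -17500 J, Q = 60600 J, ΔU = 78100 J.

60600 J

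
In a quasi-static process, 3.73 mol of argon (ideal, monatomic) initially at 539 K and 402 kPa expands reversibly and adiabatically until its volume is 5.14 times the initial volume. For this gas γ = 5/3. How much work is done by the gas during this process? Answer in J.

V₁ = nRT₁/P₁ = 3.73×8.314×539/402 = 41.6 L.
Adiabatic: TV^(γ−1) = const ⇒ T₂ = 539×(0.195)^0.667 = 181 K; PV^γ = const ⇒ P₂ = 26.3 kPa.
ΔU = nCvΔT = 3.73×12.5×(181−539) = -16700 J.
Q = 0 for an adiabatic process, so W = −ΔU = 16700 J.

16700 J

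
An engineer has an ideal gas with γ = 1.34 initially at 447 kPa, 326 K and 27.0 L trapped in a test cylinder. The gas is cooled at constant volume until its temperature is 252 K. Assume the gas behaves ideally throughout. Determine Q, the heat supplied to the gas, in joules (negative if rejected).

-8060 J

n = P₁V₁/(RT₁) = 447×27.0/(8.314×326) = 4.45 mol.
Isochoric: V stays 27.0 L; P/T = const ⇒ T₂ = 252 K, P₂ = 346 kPa.
W = 0 (no volume change).
ΔU = nCvΔT = 4.45×24.5×(252−326) = -8060 J.
Q = ΔU = -8060 J.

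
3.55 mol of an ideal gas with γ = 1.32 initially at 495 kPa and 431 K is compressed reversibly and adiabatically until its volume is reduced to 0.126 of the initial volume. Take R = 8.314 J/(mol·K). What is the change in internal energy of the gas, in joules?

V₁ = nRT₁/P₁ = 3.55×8.314×431/495 = 25.7 L.
Adiabatic: TV^(γ−1) = const ⇒ T₂ = 431×(7.94)^0.320 = 836 K; PV^γ = const ⇒ P₂ = 7620 kPa.
For an ideal gas ΔU = nCvΔT with Cv = R/(γ−1) = 26.0 J/(mol·K).
ΔU = 3.55×26.0×(836−431) = 37400 J.

37400 J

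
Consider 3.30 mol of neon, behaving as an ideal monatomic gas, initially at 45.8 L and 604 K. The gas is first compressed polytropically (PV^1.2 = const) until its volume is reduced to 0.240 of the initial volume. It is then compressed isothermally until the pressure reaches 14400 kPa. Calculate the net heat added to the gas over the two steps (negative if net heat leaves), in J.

P₁ = nRT₁/V₁ = 3.30×8.314×604/45.8 = 362 kPa.
Step 1 — Polytropic n=1.2: T₂ = T₁(V₁/V₂)^(n−1) = 604×(4.17)^0.20 = 804 K; P₂ = P₁(V₁/V₂)^n = 2010 kPa.
W = (P₁V₁−P₂V₂)/(n−1) = (362×45.8−2010×11.0)/0.20 = -27400 J.
ΔU = nCvΔT = 3.30×12.5×(804−604) = 8210 J.
Q = ΔU + W = -19200 J.
State after step 1: P = 2010 kPa, V = 11.0 L, T = 804 K.
Step 2 — Isothermal: T stays 804 K; PV = const ⇒ V₂ = 1.53 L, P₂ = 14400 kPa.
ΔU = 0 (ideal gas, T constant).
W = nRT ln(V₂/V₁) = 3.30×8.314×804×ln(0.139) = -43500 J.
Q = ΔU + W = -43500 J.
Net over both steps: W = -70800 J, Q = -62600 J, ΔU = 8210 J.

-62600 J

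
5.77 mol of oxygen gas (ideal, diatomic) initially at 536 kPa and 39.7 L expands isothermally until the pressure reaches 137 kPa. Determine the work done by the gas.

29000 J

T₁ = P₁V₁/(nR) = 536×39.7/(5.77×8.314) = 444 K.
Isothermal: T stays 444 K; PV = const ⇒ V₂ = 155 L, P₂ = 137 kPa.
W = nRT ln(V₂/V₁) = 5.77×8.314×444×ln(3.91) = 29000 J.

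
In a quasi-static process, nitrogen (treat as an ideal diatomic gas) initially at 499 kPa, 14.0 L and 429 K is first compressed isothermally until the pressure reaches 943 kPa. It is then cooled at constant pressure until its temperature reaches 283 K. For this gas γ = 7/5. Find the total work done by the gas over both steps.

-6820 J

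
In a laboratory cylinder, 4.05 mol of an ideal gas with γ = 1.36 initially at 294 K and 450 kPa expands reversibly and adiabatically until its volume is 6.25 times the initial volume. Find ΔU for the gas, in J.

-13300 J

V₁ = nRT₁/P₁ = 4.05×8.314×294/450 = 22.0 L.
Adiabatic: TV^(γ−1) = const ⇒ T₂ = 294×(0.160)^0.360 = 152 K; PV^γ = const ⇒ P₂ = 37.2 kPa.
For an ideal gas ΔU = nCvΔT with Cv = R/(γ−1) = 23.1 J/(mol·K).
ΔU = 4.05×23.1×(152−294) = -13300 J.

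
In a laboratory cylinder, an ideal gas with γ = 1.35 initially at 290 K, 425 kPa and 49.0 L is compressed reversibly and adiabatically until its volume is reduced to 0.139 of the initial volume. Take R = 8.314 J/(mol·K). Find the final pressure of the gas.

Adiabatic: TV^(γ−1) = const ⇒ T₂ = 290×(7.19)^0.350 = 579 K; PV^γ = const ⇒ P₂ = 6100 kPa.

6100 kPa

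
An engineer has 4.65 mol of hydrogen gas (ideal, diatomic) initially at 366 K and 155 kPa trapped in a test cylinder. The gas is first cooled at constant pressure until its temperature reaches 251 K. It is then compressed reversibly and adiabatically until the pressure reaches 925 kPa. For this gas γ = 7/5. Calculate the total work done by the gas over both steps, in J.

-20600 J

V₁ = nRT₁/P₁ = 4.65×8.314×366/155 = 91.3 L.
Step 1 — Isobaric: P stays 155 kPa; V/T = const ⇒ T₂ = 251 K, V₂ = 62.6 L.
W = PΔV = 155×(62.6−91.3) kPa·L = -4450 J.
ΔU = nCvΔT = 4.65×20.8×(251−366) = -11100 J.
Q = ΔU + W = nCpΔT = -15600 J.
State after step 1: P = 155 kPa, V = 62.6 L, T = 251 K.
Step 2 — Adiabatic: T₂/T₁ = (P₂/P₁)^((γ−1)/γ) ⇒ T₂ = 251×(5.97)^0.286 = 418 K; V₂ = 17.5 L.
ΔU = nCvΔT = 4.65×20.8×(418−251) = 16200 J.
Q = 0 for an adiabatic process, so W = −ΔU = -16200 J.
Net over both steps: W = -20600 J, Q = -15600 J, ΔU = 5040 J.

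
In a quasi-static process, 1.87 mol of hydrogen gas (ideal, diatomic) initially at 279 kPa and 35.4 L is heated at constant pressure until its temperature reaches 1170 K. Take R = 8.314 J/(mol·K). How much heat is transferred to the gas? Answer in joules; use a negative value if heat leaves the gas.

T₁ = P₁V₁/(nR) = 279×35.4/(1.87×8.314) = 635 K.
Isobaric: P stays 279 kPa; V/T = const ⇒ T₂ = 1170 K, V₂ = 65.2 L.
W = PΔV = 279×(65.2−35.4) kPa·L = 8310 J.
ΔU = nCvΔT = 1.87×20.8×(1170−635) = 20800 J.
Q = ΔU + W = nCpΔT = 29100 J.

29100 J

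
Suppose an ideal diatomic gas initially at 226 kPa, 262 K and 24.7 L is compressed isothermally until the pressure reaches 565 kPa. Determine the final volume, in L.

9.88 L

Isothermal: T stays 262 K; PV = const ⇒ V₂ = 9.88 L, P₂ = 565 kPa.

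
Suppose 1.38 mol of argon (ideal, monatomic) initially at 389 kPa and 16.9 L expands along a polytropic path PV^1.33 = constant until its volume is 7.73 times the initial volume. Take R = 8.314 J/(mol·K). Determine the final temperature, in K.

292 K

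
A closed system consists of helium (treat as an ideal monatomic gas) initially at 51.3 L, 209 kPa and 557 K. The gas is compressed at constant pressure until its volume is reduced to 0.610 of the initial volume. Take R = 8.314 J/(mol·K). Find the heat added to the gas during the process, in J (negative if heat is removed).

n = P₁V₁/(RT₁) = 209×51.3/(8.314×557) = 2.32 mol.
Isobaric: P stays 209 kPa; V/T = const ⇒ T₂ = 340 K, V₂ = 31.3 L.
W = PΔV = 209×(31.3−51.3) kPa·L = -4180 J.
ΔU = nCvΔT = 2.32×12.5×(340−557) = -6270 J.
Q = ΔU + W = nCpΔT = -10500 J.

-10500 J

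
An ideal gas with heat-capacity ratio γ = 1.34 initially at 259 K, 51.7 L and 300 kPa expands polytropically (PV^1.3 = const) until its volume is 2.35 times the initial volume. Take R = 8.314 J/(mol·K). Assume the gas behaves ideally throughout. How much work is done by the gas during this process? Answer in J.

n = P₁V₁/(RT₁) = 300×51.7/(8.314×259) = 7.20 mol.
Polytropic n=1.3: T₂ = T₁(V₁/V₂)^(n−1) = 259×(0.426)^0.30 = 200 K; P₂ = P₁(V₁/V₂)^n = 98.8 kPa.
W = (P₁V₁−P₂V₂)/(n−1) = (300×51.7−98.8×121)/0.30 = 11700 J.

11700 J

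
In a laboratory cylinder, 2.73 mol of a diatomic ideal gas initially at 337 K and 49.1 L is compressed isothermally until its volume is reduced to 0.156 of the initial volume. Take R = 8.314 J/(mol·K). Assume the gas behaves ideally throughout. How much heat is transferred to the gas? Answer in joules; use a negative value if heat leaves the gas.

-14200 J

P₁ = nRT₁/V₁ = 2.73×8.314×337/49.1 = 156 kPa.
Isothermal: T stays 337 K; PV = const ⇒ V₂ = 7.66 L, P₂ = 999 kPa.
ΔU = 0 (ideal gas, T constant).
W = nRT ln(V₂/V₁) = 2.73×8.314×337×ln(0.156) = -14200 J.
Q = ΔU + W = -14200 J.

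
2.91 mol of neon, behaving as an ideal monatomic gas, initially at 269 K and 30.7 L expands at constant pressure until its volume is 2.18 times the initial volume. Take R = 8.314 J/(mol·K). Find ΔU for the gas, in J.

P₁ = nRT₁/V₁ = 2.91×8.314×269/30.7 = 212 kPa.
Isobaric: P stays 212 kPa; V/T = const ⇒ T₂ = 586 K, V₂ = 66.9 L.
For an ideal gas ΔU = nCvΔT with Cv = (3/2)R = 12.5 J/(mol·K).
ΔU = 2.91×12.5×(586−269) = 11500 J.

11500 J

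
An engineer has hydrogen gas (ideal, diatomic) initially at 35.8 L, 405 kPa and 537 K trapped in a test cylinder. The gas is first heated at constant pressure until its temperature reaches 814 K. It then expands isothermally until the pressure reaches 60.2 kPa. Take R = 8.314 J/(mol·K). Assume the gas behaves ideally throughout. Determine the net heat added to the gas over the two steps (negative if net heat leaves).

68100 J

n = P₁V₁/(RT₁) = 405×35.8/(8.314×537) = 3.25 mol.
Step 1 — Isobaric: P stays 405 kPa; V/T = const ⇒ T₂ = 814 K, V₂ = 54.3 L.
W = PΔV = 405×(54.3−35.8) kPa·L = 7480 J.
ΔU = nCvΔT = 3.25×20.8×(814−537) = 18700 J.
Q = ΔU + W = nCpΔT = 26200 J.
State after step 1: P = 405 kPa, V = 54.3 L, T = 814 K.
Step 2 — Isothermal: T stays 814 K; PV = const ⇒ V₂ = 365 L, P₂ = 60.2 kPa.
ΔU = 0 (ideal gas, T constant).
W = nRT ln(V₂/V₁) = 3.25×8.314×814×ln(6.73) = 41900 J.
Q = ΔU + W = 41900 J.
Net over both steps: W = 49400 J, Q = 68100 J, ΔU = 18700 J.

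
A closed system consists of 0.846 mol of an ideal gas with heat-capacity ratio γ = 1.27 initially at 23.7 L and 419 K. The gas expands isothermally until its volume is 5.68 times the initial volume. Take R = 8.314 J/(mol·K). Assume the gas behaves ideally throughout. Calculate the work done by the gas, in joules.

P₁ = nRT₁/V₁ = 0.846×8.314×419/23.7 = 124 kPa.
Isothermal: T stays 419 K; PV = const ⇒ V₂ = 135 L, P₂ = 21.9 kPa.
W = nRT ln(V₂/V₁) = 0.846×8.314×419×ln(5.68) = 5120 J.

5120 J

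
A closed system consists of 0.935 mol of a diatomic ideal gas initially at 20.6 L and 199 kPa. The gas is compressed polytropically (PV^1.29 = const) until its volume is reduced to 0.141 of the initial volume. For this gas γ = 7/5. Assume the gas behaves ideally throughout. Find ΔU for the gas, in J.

7840 J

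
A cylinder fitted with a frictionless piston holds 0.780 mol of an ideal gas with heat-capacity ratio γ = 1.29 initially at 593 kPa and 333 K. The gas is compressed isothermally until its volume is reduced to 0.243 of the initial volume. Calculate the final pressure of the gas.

V₁ = nRT₁/P₁ = 0.780×8.314×333/593 = 3.64 L.
Isothermal: T stays 333 K; PV = const ⇒ V₂ = 0.885 L, P₂ = 2440 kPa.

2440 kPa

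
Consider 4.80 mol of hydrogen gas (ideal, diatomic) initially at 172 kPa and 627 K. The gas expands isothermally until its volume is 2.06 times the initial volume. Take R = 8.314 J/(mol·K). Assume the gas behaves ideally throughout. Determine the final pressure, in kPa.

83.5 kPa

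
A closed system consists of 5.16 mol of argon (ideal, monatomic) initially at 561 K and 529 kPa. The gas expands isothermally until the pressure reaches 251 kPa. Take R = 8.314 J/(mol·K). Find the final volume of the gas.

95.9 L

V₁ = nRT₁/P₁ = 5.16×8.314×561/529 = 45.5 L.
Isothermal: T stays 561 K; PV = const ⇒ V₂ = 95.9 L, P₂ = 251 kPa.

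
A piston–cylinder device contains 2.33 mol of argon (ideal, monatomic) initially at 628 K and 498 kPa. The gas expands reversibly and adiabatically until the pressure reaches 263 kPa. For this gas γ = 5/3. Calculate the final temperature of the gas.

486 K

V₁ = nRT₁/P₁ = 2.33×8.314×628/498 = 24.4 L.
Adiabatic: T₂/T₁ = (P₂/P₁)^((γ−1)/γ) ⇒ T₂ = 628×(0.528)^0.400 = 486 K; V₂ = 35.8 L.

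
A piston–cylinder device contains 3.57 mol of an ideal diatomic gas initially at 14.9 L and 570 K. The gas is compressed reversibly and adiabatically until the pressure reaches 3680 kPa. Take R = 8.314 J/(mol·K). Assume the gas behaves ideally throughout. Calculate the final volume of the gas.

6.43 L

P₁ = nRT₁/V₁ = 3.57×8.314×570/14.9 = 1140 kPa.
Adiabatic: T₂/T₁ = (P₂/P₁)^((γ−1)/γ) ⇒ T₂ = 570×(3.24)^0.286 = 798 K; V₂ = 6.43 L.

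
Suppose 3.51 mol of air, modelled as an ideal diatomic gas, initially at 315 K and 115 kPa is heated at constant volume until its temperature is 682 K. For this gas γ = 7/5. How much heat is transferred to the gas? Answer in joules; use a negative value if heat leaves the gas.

V₁ = nRT₁/P₁ = 3.51×8.314×315/115 = 79.9 L.
Isochoric: V stays 79.9 L; P/T = const ⇒ T₂ = 682 K, P₂ = 249 kPa.
W = 0 (no volume change).
ΔU = nCvΔT = 3.51×20.8×(682−315) = 26800 J.
Q = ΔU = 26800 J.

26800 J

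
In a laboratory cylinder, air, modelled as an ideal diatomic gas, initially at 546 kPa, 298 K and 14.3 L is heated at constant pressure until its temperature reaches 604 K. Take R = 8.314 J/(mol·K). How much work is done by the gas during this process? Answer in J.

8020 J

n = P₁V₁/(RT₁) = 546×14.3/(8.314×298) = 3.15 mol.
Isobaric: P stays 546 kPa; V/T = const ⇒ T₂ = 604 K, V₂ = 29.0 L.
W = PΔV = 546×(29.0−14.3) kPa·L = 8020 J.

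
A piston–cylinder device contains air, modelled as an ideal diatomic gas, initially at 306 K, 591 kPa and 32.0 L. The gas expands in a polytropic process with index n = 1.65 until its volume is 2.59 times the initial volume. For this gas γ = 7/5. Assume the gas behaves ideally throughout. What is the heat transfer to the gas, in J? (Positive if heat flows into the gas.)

-8390 J

n = P₁V₁/(RT₁) = 591×32.0/(8.314×306) = 7.43 mol.
Polytropic n=1.65: T₂ = T₁(V₁/V₂)^(n−1) = 306×(0.386)^0.65 = 165 K; P₂ = P₁(V₁/V₂)^n = 123 kPa.
W = (P₁V₁−P₂V₂)/(n−1) = (591×32.0−123×82.9)/0.65 = 13400 J.
ΔU = nCvΔT = 7.43×20.8×(165−306) = -21800 J.
Q = ΔU + W = -8390 J.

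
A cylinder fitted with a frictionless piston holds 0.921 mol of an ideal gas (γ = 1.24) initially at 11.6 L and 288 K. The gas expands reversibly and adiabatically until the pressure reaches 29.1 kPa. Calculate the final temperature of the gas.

200 K

P₁ = nRT₁/V₁ = 0.921×8.314×288/11.6 = 190 kPa.
Adiabatic: T₂/T₁ = (P₂/P₁)^((γ−1)/γ) ⇒ T₂ = 288×(0.153)^0.194 = 200 K; V₂ = 52.7 L.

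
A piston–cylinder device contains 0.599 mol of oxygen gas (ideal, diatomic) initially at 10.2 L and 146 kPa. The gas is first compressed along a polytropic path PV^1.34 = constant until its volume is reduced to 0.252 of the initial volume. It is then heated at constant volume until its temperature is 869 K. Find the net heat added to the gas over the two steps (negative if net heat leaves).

T₁ = P₁V₁/(nR) = 146×10.2/(0.599×8.314) = 299 K.
Step 1 — Polytropic n=1.34: T₂ = T₁(V₁/V₂)^(n−1) = 299×(3.97)^0.34 = 478 K; P₂ = P₁(V₁/V₂)^n = 926 kPa.
W = (P₁V₁−P₂V₂)/(n−1) = (146×10.2−926×2.57)/0.34 = -2620 J.
ΔU = nCvΔT = 0.599×20.8×(478−299) = 2230 J.
Q = ΔU + W = -393 J.
State after step 1: P = 926 kPa, V = 2.57 L, T = 478 K.
Step 2 — Isochoric: V stays 2.57 L; P/T = const ⇒ T₂ = 869 K, P₂ = 1680 kPa.
W = 0 (no volume change).
ΔU = nCvΔT = 0.599×20.8×(869−478) = 4870 J.
Q = ΔU = 4870 J.
Net over both steps: W = -2620 J, Q = 4480 J, ΔU = 7100 J.

4480 J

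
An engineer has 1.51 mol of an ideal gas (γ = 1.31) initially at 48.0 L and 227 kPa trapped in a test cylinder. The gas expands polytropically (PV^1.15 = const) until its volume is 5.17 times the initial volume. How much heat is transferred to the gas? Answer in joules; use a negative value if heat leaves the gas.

8190 J

T₁ = P₁V₁/(nR) = 227×48.0/(1.51×8.314) = 868 K.
Polytropic n=1.15: T₂ = T₁(V₁/V₂)^(n−1) = 868×(0.193)^0.15 = 678 K; P₂ = P₁(V₁/V₂)^n = 34.3 kPa.
W = (P₁V₁−P₂V₂)/(n−1) = (227×48.0−34.3×248)/0.15 = 15900 J.
ΔU = nCvΔT = 1.51×26.8×(678−868) = -7680 J.
Q = ΔU + W = 8190 J.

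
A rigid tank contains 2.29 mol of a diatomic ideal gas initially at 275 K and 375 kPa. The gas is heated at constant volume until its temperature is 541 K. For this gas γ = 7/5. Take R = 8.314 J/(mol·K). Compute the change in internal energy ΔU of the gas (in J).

V₁ = nRT₁/P₁ = 2.29×8.314×275/375 = 14.0 L.
Isochoric: V stays 14.0 L; P/T = const ⇒ T₂ = 541 K, P₂ = 738 kPa.
For an ideal gas ΔU = nCvΔT with Cv = (5/2)R = 20.8 J/(mol·K).
ΔU = 2.29×20.8×(541−275) = 12700 J.

12700 J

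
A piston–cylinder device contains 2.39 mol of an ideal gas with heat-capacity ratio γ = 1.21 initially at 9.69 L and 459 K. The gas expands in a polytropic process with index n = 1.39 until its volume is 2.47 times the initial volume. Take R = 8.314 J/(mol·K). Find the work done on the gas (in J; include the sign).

P₁ = nRT₁/V₁ = 2.39×8.314×459/9.69 = 941 kPa.
Polytropic n=1.39: T₂ = T₁(V₁/V₂)^(n−1) = 459×(0.405)^0.39 = 323 K; P₂ = P₁(V₁/V₂)^n = 268 kPa.
W = (P₁V₁−P₂V₂)/(n−1) = (941×9.69−268×23.9)/0.39 = 6950 J.
Work done on the gas = −W_by = -6950 J.

-6950 J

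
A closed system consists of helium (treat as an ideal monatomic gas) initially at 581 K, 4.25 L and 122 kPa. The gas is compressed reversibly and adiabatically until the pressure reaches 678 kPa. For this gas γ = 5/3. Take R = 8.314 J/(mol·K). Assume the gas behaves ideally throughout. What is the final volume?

1.52 L

Adiabatic: T₂/T₁ = (P₂/P₁)^((γ−1)/γ) ⇒ T₂ = 581×(5.56)^0.400 = 1150 K; V₂ = 1.52 L.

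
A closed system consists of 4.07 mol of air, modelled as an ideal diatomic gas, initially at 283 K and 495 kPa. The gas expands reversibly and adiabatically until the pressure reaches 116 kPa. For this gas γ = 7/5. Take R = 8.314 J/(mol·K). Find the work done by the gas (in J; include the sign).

V₁ = nRT₁/P₁ = 4.07×8.314×283/495 = 19.3 L.
Adiabatic: T₂/T₁ = (P₂/P₁)^((γ−1)/γ) ⇒ T₂ = 283×(0.234)^0.286 = 187 K; V₂ = 54.5 L.
ΔU = nCvΔT = 4.07×20.8×(187−283) = -8120 J.
Q = 0 for an adiabatic process, so W = −ΔU = 8120 J.

8120 J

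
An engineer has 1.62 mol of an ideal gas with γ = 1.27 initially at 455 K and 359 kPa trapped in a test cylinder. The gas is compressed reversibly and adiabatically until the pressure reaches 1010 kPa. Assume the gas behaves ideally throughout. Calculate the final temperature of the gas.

V₁ = nRT₁/P₁ = 1.62×8.314×455/359 = 17.1 L.
Adiabatic: T₂/T₁ = (P₂/P₁)^((γ−1)/γ) ⇒ T₂ = 455×(2.81)^0.213 = 567 K; V₂ = 7.56 L.

567 K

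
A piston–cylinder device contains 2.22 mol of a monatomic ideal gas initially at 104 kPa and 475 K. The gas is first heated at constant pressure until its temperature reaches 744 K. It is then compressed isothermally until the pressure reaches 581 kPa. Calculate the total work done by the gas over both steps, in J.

V₁ = nRT₁/P₁ = 2.22×8.314×475/104 = 84.3 L.
Step 1 — Isobaric: P stays 104 kPa; V/T = const ⇒ T₂ = 744 K, V₂ = 132 L.
W = PΔV = 104×(132−84.3) kPa·L = 4960 J.
ΔU = nCvΔT = 2.22×12.5×(744−475) = 7450 J.
Q = ΔU + W = nCpΔT = 12400 J.
State after step 1: P = 104 kPa, V = 132 L, T = 744 K.
Step 2 — Isothermal: T stays 744 K; PV = const ⇒ V₂ = 23.6 L, P₂ = 581 kPa.
ΔU = 0 (ideal gas, T constant).
W = nRT ln(V₂/V₁) = 2.22×8.314×744×ln(0.179) = -23600 J.
Q = ΔU + W = -23600 J.
Net over both steps: W = -18700 J, Q = -11200 J, ΔU = 7450 J.

-18700 J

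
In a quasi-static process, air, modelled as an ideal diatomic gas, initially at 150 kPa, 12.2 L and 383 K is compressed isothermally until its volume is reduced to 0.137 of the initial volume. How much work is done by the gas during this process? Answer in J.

n = P₁V₁/(RT₁) = 150×12.2/(8.314×383) = 0.575 mol.
Isothermal: T stays 383 K; PV = const ⇒ V₂ = 1.67 L, P₂ = 1090 kPa.
W = nRT ln(V₂/V₁) = 0.575×8.314×383×ln(0.137) = -3640 J.

-3640 J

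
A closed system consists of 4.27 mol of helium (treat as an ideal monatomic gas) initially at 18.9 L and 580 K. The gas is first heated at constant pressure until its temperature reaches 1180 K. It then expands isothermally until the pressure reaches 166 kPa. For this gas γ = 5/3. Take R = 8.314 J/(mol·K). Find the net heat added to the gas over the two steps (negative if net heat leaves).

P₁ = nRT₁/V₁ = 4.27×8.314×580/18.9 = 1090 kPa.
Step 1 — Isobaric: P stays 1090 kPa; V/T = const ⇒ T₂ = 1180 K, V₂ = 38.5 L.
W = PΔV = 1090×(38.5−18.9) kPa·L = 21300 J.
ΔU = nCvΔT = 4.27×12.5×(1180−580) = 32000 J.
Q = ΔU + W = nCpΔT = 53300 J.
State after step 1: P = 1090 kPa, V = 38.5 L, T = 1180 K.
Step 2 — Isothermal: T stays 1180 K; PV = const ⇒ V₂ = 252 L, P₂ = 166 kPa.
ΔU = 0 (ideal gas, T constant).
W = nRT ln(V₂/V₁) = 4.27×8.314×1180×ln(6.56) = 78800 J.
Q = ΔU + W = 78800 J.
Net over both steps: W = 100000 J, Q = 132000 J, ΔU = 32000 J.

132000 J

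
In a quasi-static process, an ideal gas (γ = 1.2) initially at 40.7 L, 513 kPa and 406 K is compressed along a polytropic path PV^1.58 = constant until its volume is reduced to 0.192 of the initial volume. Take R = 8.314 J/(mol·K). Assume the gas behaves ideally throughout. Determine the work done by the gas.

n = P₁V₁/(RT₁) = 513×40.7/(8.314×406) = 6.19 mol.
Polytropic n=1.58: T₂ = T₁(V₁/V₂)^(n−1) = 406×(5.21)^0.58 = 1060 K; P₂ = P₁(V₁/V₂)^n = 6960 kPa.
W = (P₁V₁−P₂V₂)/(n−1) = (513×40.7−6960×7.81)/0.58 = -57800 J.

-57800 J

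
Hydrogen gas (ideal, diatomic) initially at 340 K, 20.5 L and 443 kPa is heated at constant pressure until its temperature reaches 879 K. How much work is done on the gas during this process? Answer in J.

n = P₁V₁/(RT₁) = 443×20.5/(8.314×340) = 3.21 mol.
Isobaric: P stays 443 kPa; V/T = const ⇒ T₂ = 879 K, V₂ = 53.0 L.
W = PΔV = 443×(53.0−20.5) kPa·L = 14400 J.
Work done on the gas = −W_by = -14400 J.

-14400 J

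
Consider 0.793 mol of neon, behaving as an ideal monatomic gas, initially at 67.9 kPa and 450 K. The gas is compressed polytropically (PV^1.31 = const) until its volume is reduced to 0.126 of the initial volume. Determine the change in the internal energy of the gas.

V₁ = nRT₁/P₁ = 0.793×8.314×450/67.9 = 43.7 L.
Polytropic n=1.31: T₂ = T₁(V₁/V₂)^(n−1) = 450×(7.94)^0.31 = 855 K; P₂ = P₁(V₁/V₂)^n = 1020 kPa.
For an ideal gas ΔU = nCvΔT with Cv = (3/2)R = 12.5 J/(mol·K).
ΔU = 0.793×12.5×(855−450) = 4010 J.

4010 J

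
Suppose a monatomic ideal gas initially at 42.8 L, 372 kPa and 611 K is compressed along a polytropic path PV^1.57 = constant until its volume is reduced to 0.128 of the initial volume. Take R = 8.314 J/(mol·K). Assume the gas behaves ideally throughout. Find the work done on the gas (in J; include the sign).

62200 J

n = P₁V₁/(RT₁) = 372×42.8/(8.314×611) = 3.13 mol.
Polytropic n=1.57: T₂ = T₁(V₁/V₂)^(n−1) = 611×(7.81)^0.57 = 1970 K; P₂ = P₁(V₁/V₂)^n = 9380 kPa.
W = (P₁V₁−P₂V₂)/(n−1) = (372×42.8−9380×5.48)/0.57 = -62200 J.
Work done on the gas = −W_by = 62200 J.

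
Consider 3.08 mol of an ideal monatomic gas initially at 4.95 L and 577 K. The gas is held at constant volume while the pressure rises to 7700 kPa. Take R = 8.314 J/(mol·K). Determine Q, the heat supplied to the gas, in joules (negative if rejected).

P₁ = nRT₁/V₁ = 3.08×8.314×577/4.95 = 2980 kPa.
Isochoric: V stays 4.95 L; P/T = const ⇒ T₂ = 1490 K, P₂ = 7700 kPa.
W = 0 (no volume change).
ΔU = nCvΔT = 3.08×12.5×(1490−577) = 35000 J.
Q = ΔU = 35000 J.

35000 J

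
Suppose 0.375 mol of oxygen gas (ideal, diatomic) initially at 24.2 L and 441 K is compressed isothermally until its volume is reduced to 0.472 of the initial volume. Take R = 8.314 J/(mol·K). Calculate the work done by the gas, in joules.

P₁ = nRT₁/V₁ = 0.375×8.314×441/24.2 = 56.8 kPa.
Isothermal: T stays 441 K; PV = const ⇒ V₂ = 11.4 L, P₂ = 120 kPa.
W = nRT ln(V₂/V₁) = 0.375×8.314×441×ln(0.472) = -1030 J.

-1030 J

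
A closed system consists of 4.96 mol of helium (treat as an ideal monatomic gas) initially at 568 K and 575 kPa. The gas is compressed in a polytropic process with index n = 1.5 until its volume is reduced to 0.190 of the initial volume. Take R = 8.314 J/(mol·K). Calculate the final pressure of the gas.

V₁ = nRT₁/P₁ = 4.96×8.314×568/575 = 40.7 L.
Polytropic n=1.5: T₂ = T₁(V₁/V₂)^(n−1) = 568×(5.26)^0.50 = 1300 K; P₂ = P₁(V₁/V₂)^n = 6940 kPa.

6940 kPa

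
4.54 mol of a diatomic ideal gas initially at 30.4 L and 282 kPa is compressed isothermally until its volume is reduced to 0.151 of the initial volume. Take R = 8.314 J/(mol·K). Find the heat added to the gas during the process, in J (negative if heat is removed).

-16200 J

T₁ = P₁V₁/(nR) = 282×30.4/(4.54×8.314) = 227 K.
Isothermal: T stays 227 K; PV = const ⇒ V₂ = 4.59 L, P₂ = 1870 kPa.
ΔU = 0 (ideal gas, T constant).
W = nRT ln(V₂/V₁) = 4.54×8.314×227×ln(0.151) = -16200 J.
Q = ΔU + W = -16200 J.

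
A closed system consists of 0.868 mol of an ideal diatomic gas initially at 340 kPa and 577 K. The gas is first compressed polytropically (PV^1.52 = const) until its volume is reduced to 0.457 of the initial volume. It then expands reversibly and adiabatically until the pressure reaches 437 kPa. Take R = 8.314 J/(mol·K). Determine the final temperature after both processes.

663 K

V₁ = nRT₁/P₁ = 0.868×8.314×577/340 = 12.2 L.
Step 1 — Polytropic n=1.52: T₂ = T₁(V₁/V₂)^(n−1) = 577×(2.19)^0.52 = 867 K; P₂ = P₁(V₁/V₂)^n = 1120 kPa.
W = (P₁V₁−P₂V₂)/(n−1) = (340×12.2−1120×5.60)/0.52 = -4020 J.
ΔU = nCvΔT = 0.868×20.8×(867−577) = 5230 J.
Q = ΔU + W = 1210 J.
State after step 1: P = 1120 kPa, V = 5.60 L, T = 867 K.
Step 2 — Adiabatic: T₂/T₁ = (P₂/P₁)^((γ−1)/γ) ⇒ T₂ = 867×(0.391)^0.286 = 663 K; V₂ = 10.9 L.
ΔU = nCvΔT = 0.868×20.8×(663−867) = -3680 J.
Q = 0 for an adiabatic process, so W = −ΔU = 3680 J.
Net over both steps: W = -343 J, Q = 1210 J, ΔU = 1550 J.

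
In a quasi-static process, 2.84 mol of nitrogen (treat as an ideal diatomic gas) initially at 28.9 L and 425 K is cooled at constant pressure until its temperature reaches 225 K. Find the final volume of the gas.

15.3 L

P₁ = nRT₁/V₁ = 2.84×8.314×425/28.9 = 347 kPa.
Isobaric: P stays 347 kPa; V/T = const ⇒ T₂ = 225 K, V₂ = 15.3 L.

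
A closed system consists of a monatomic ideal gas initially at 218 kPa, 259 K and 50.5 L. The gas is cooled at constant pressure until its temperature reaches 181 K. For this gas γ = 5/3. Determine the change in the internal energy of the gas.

n = P₁V₁/(RT₁) = 218×50.5/(8.314×259) = 5.11 mol.
Isobaric: P stays 218 kPa; V/T = const ⇒ T₂ = 181 K, V₂ = 35.3 L.
For an ideal gas ΔU = nCvΔT with Cv = (3/2)R = 12.5 J/(mol·K).
ΔU = 5.11×12.5×(181−259) = -4970 J.

-4970 J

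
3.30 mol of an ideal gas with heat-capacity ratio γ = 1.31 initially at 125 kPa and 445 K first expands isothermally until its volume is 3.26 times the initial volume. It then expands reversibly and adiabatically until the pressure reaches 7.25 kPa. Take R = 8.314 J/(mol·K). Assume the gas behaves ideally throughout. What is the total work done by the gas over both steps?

27300 J

V₁ = nRT₁/P₁ = 3.30×8.314×445/125 = 97.7 L.
Step 1 — Isothermal: T stays 445 K; PV = const ⇒ V₂ = 318 L, P₂ = 38.3 kPa.
ΔU = 0 (ideal gas, T constant).
W = nRT ln(V₂/V₁) = 3.30×8.314×445×ln(3.26) = 14400 J.
Q = ΔU + W = 14400 J.
State after step 1: P = 38.3 kPa, V = 318 L, T = 445 K.
Step 2 — Adiabatic: T₂/T₁ = (P₂/P₁)^((γ−1)/γ) ⇒ T₂ = 445×(0.189)^0.237 = 300 K; V₂ = 1140 L.
ΔU = nCvΔT = 3.30×26.8×(300−445) = -12800 J.
Q = 0 for an adiabatic process, so W = −ΔU = 12800 J.
Net over both steps: W = 27300 J, Q = 14400 J, ΔU = -12800 J.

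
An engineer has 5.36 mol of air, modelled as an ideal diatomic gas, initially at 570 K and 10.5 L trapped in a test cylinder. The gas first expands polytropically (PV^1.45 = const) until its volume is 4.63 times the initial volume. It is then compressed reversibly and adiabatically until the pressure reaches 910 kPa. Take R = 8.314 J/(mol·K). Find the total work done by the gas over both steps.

P₁ = nRT₁/V₁ = 5.36×8.314×570/10.5 = 2420 kPa.
Step 1 — Polytropic n=1.45: T₂ = T₁(V₁/V₂)^(n−1) = 570×(0.216)^0.45 = 286 K; P₂ = P₁(V₁/V₂)^n = 262 kPa.
W = (P₁V₁−P₂V₂)/(n−1) = (2420×10.5−262×48.6)/0.45 = 28100 J.
ΔU = nCvΔT = 5.36×20.8×(286−570) = -31600 J.
Q = ΔU + W = -3520 J.
State after step 1: P = 262 kPa, V = 48.6 L, T = 286 K.
Step 2 — Adiabatic: T₂/T₁ = (P₂/P₁)^((γ−1)/γ) ⇒ T₂ = 286×(3.47)^0.286 = 408 K; V₂ = 20.0 L.
ΔU = nCvΔT = 5.36×20.8×(408−286) = 13600 J.
Q = 0 for an adiabatic process, so W = −ΔU = -13600 J.
Net over both steps: W = 14500 J, Q = -3520 J, ΔU = -18000 J.

14500 J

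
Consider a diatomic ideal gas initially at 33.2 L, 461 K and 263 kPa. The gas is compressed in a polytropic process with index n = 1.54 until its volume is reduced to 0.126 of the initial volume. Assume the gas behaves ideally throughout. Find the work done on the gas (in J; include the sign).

33300 J

n = P₁V₁/(RT₁) = 263×33.2/(8.314×461) = 2.28 mol.
Polytropic n=1.54: T₂ = T₁(V₁/V₂)^(n−1) = 461×(7.94)^0.54 = 1410 K; P₂ = P₁(V₁/V₂)^n = 6390 kPa.
W = (P₁V₁−P₂V₂)/(n−1) = (263×33.2−6390×4.18)/0.54 = -33300 J.
Work done on the gas = −W_by = 33300 J.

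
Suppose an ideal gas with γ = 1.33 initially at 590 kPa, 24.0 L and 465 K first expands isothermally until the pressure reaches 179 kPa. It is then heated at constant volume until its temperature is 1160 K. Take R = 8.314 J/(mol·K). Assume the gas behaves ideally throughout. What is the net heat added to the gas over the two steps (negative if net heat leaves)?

n = P₁V₁/(RT₁) = 590×24.0/(8.314×465) = 3.66 mol.
Step 1 — Isothermal: T stays 465 K; PV = const ⇒ V₂ = 79.1 L, P₂ = 179 kPa.
ΔU = 0 (ideal gas, T constant).
W = nRT ln(V₂/V₁) = 3.66×8.314×465×ln(3.30) = 16900 J.
Q = ΔU + W = 16900 J.
State after step 1: P = 179 kPa, V = 79.1 L, T = 465 K.
Step 2 — Isochoric: V stays 79.1 L; P/T = const ⇒ T₂ = 1160 K, P₂ = 447 kPa.
W = 0 (no volume change).
ΔU = nCvΔT = 3.66×25.2×(1160−465) = 64100 J.
Q = ΔU = 64100 J.
Net over both steps: W = 16900 J, Q = 81000 J, ΔU = 64100 J.

81000 J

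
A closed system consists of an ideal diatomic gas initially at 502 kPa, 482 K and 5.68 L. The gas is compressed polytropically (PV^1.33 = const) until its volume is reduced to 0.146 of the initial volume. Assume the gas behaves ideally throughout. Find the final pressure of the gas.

6490 kPa

Polytropic n=1.33: T₂ = T₁(V₁/V₂)^(n−1) = 482×(6.85)^0.33 = 910 K; P₂ = P₁(V₁/V₂)^n = 6490 kPa.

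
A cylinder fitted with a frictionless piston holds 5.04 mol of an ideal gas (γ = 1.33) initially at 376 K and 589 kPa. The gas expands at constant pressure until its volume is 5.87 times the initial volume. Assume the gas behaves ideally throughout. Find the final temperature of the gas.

2210 K

V₁ = nRT₁/P₁ = 5.04×8.314×376/589 = 26.7 L.
Isobaric: P stays 589 kPa; V/T = const ⇒ T₂ = 2210 K, V₂ = 157 L.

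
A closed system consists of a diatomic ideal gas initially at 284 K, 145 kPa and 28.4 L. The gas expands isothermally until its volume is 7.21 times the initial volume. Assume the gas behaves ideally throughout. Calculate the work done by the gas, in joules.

n = P₁V₁/(RT₁) = 145×28.4/(8.314×284) = 1.74 mol.
Isothermal: T stays 284 K; PV = const ⇒ V₂ = 205 L, P₂ = 20.1 kPa.
W = nRT ln(V₂/V₁) = 1.74×8.314×284×ln(7.21) = 8130 J.

8130 J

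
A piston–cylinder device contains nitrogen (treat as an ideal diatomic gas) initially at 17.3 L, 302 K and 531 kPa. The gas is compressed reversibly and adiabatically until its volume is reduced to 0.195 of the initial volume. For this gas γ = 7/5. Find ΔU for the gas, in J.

21200 J

n = P₁V₁/(RT₁) = 531×17.3/(8.314×302) = 3.66 mol.
Adiabatic: TV^(γ−1) = const ⇒ T₂ = 302×(5.13)^0.400 = 581 K; PV^γ = const ⇒ P₂ = 5240 kPa.
For an ideal gas ΔU = nCvΔT with Cv = (5/2)R = 20.8 J/(mol·K).
ΔU = 3.66×20.8×(581−302) = 21200 J.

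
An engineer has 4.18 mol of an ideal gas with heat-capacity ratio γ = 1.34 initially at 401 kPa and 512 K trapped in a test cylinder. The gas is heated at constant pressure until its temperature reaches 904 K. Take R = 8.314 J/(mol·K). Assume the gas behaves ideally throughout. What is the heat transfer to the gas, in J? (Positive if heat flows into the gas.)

53700 J

V₁ = nRT₁/P₁ = 4.18×8.314×512/401 = 44.4 L.
Isobaric: P stays 401 kPa; V/T = const ⇒ T₂ = 904 K, V₂ = 78.3 L.
W = PΔV = 401×(78.3−44.4) kPa·L = 13600 J.
ΔU = nCvΔT = 4.18×24.5×(904−512) = 40100 J.
Q = ΔU + W = nCpΔT = 53700 J.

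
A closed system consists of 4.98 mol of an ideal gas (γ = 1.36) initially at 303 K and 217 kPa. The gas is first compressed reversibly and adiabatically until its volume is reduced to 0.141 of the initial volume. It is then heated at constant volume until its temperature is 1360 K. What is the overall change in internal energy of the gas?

122000 J

V₁ = nRT₁/P₁ = 4.98×8.314×303/217 = 57.8 L.
Step 1 — Adiabatic: TV^(γ−1) = const ⇒ T₂ = 303×(7.09)^0.360 = 613 K; PV^γ = const ⇒ P₂ = 3120 kPa.
ΔU = nCvΔT = 4.98×23.1×(613−303) = 35700 J.
Q = 0 for an adiabatic process, so W = −ΔU = -35700 J.
State after step 1: P = 3120 kPa, V = 8.15 L, T = 613 K.
Step 2 — Isochoric: V stays 8.15 L; P/T = const ⇒ T₂ = 1360 K, P₂ = 6910 kPa.
W = 0 (no volume change).
ΔU = nCvΔT = 4.98×23.1×(1360−613) = 85900 J.
Q = ΔU = 85900 J.
Net over both steps: W = -35700 J, Q = 85900 J, ΔU = 122000 J.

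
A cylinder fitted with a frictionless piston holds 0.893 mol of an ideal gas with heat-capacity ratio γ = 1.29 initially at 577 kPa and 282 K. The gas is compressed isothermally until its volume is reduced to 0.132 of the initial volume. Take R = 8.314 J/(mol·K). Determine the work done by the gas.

-4240 J

V₁ = nRT₁/P₁ = 0.893×8.314×282/577 = 3.63 L.
Isothermal: T stays 282 K; PV = const ⇒ V₂ = 0.479 L, P₂ = 4370 kPa.
W = nRT ln(V₂/V₁) = 0.893×8.314×282×ln(0.132) = -4240 J.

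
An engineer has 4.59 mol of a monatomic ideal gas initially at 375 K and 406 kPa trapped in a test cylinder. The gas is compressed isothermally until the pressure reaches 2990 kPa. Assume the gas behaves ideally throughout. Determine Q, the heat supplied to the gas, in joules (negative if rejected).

V₁ = nRT₁/P₁ = 4.59×8.314×375/406 = 35.2 L.
Isothermal: T stays 375 K; PV = const ⇒ V₂ = 4.79 L, P₂ = 2990 kPa.
ΔU = 0 (ideal gas, T constant).
W = nRT ln(V₂/V₁) = 4.59×8.314×375×ln(0.136) = -28600 J.
Q = ΔU + W = -28600 J.

-28600 J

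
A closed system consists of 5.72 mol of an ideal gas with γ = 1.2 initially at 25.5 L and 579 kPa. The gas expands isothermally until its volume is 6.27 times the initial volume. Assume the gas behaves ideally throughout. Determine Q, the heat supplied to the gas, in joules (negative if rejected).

27100 J

T₁ = P₁V₁/(nR) = 579×25.5/(5.72×8.314) = 310 K.
Isothermal: T stays 310 K; PV = const ⇒ V₂ = 160 L, P₂ = 92.3 kPa.
ΔU = 0 (ideal gas, T constant).
W = nRT ln(V₂/V₁) = 5.72×8.314×310×ln(6.27) = 27100 J.
Q = ΔU + W = 27100 J.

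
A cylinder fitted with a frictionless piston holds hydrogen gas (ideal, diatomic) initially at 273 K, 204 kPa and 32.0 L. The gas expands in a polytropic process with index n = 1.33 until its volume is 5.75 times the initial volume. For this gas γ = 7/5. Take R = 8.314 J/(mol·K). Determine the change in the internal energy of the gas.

-7160 J

n = P₁V₁/(RT₁) = 204×32.0/(8.314×273) = 2.88 mol.
Polytropic n=1.33: T₂ = T₁(V₁/V₂)^(n−1) = 273×(0.174)^0.33 = 153 K; P₂ = P₁(V₁/V₂)^n = 19.9 kPa.
For an ideal gas ΔU = nCvΔT with Cv = (5/2)R = 20.8 J/(mol·K).
ΔU = 2.88×20.8×(153−273) = -7160 J.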